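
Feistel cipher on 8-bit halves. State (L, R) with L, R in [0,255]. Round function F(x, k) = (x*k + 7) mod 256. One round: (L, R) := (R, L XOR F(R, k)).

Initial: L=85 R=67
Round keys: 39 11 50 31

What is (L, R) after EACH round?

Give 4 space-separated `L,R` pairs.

Round 1 (k=39): L=67 R=105
Round 2 (k=11): L=105 R=201
Round 3 (k=50): L=201 R=32
Round 4 (k=31): L=32 R=46

Answer: 67,105 105,201 201,32 32,46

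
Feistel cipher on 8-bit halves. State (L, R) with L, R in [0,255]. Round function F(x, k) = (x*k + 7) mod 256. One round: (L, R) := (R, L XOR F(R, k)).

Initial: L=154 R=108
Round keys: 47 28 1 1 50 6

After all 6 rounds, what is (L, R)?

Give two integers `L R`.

Round 1 (k=47): L=108 R=65
Round 2 (k=28): L=65 R=79
Round 3 (k=1): L=79 R=23
Round 4 (k=1): L=23 R=81
Round 5 (k=50): L=81 R=206
Round 6 (k=6): L=206 R=138

Answer: 206 138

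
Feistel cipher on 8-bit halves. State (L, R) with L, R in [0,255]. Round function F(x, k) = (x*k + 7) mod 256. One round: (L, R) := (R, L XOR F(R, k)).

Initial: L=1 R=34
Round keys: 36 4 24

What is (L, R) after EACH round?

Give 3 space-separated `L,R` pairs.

Answer: 34,206 206,29 29,113

Derivation:
Round 1 (k=36): L=34 R=206
Round 2 (k=4): L=206 R=29
Round 3 (k=24): L=29 R=113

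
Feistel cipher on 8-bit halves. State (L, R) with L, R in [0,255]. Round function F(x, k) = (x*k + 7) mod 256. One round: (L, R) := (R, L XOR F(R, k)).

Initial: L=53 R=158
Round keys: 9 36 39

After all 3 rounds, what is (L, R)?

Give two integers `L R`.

Answer: 25 118

Derivation:
Round 1 (k=9): L=158 R=160
Round 2 (k=36): L=160 R=25
Round 3 (k=39): L=25 R=118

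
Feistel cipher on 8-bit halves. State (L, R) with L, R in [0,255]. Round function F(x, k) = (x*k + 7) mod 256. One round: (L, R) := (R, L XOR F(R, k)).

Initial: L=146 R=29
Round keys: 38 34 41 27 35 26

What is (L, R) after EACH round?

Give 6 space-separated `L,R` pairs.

Round 1 (k=38): L=29 R=199
Round 2 (k=34): L=199 R=104
Round 3 (k=41): L=104 R=104
Round 4 (k=27): L=104 R=151
Round 5 (k=35): L=151 R=196
Round 6 (k=26): L=196 R=120

Answer: 29,199 199,104 104,104 104,151 151,196 196,120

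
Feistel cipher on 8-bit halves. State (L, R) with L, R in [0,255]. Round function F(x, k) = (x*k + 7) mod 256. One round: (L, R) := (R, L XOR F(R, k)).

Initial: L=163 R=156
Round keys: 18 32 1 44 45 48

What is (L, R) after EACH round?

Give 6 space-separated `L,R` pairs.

Answer: 156,92 92,27 27,126 126,180 180,213 213,67

Derivation:
Round 1 (k=18): L=156 R=92
Round 2 (k=32): L=92 R=27
Round 3 (k=1): L=27 R=126
Round 4 (k=44): L=126 R=180
Round 5 (k=45): L=180 R=213
Round 6 (k=48): L=213 R=67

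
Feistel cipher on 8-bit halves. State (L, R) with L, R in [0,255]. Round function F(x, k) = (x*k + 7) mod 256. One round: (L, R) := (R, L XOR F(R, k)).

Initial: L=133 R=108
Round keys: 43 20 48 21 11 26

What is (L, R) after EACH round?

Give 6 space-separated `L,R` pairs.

Round 1 (k=43): L=108 R=174
Round 2 (k=20): L=174 R=243
Round 3 (k=48): L=243 R=57
Round 4 (k=21): L=57 R=71
Round 5 (k=11): L=71 R=45
Round 6 (k=26): L=45 R=222

Answer: 108,174 174,243 243,57 57,71 71,45 45,222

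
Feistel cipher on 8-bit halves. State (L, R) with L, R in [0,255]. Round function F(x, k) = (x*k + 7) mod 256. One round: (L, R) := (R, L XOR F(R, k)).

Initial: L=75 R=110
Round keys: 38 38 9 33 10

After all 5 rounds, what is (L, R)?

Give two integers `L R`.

Answer: 70 139

Derivation:
Round 1 (k=38): L=110 R=16
Round 2 (k=38): L=16 R=9
Round 3 (k=9): L=9 R=72
Round 4 (k=33): L=72 R=70
Round 5 (k=10): L=70 R=139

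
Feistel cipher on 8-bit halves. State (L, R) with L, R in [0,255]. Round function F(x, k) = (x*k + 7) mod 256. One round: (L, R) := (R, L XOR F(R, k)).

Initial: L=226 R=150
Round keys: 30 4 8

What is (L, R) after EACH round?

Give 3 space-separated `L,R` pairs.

Round 1 (k=30): L=150 R=121
Round 2 (k=4): L=121 R=125
Round 3 (k=8): L=125 R=150

Answer: 150,121 121,125 125,150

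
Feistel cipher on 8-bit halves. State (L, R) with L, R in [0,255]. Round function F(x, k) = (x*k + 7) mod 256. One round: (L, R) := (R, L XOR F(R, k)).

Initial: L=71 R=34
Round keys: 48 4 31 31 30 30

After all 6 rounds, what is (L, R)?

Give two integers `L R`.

Answer: 37 221

Derivation:
Round 1 (k=48): L=34 R=32
Round 2 (k=4): L=32 R=165
Round 3 (k=31): L=165 R=34
Round 4 (k=31): L=34 R=128
Round 5 (k=30): L=128 R=37
Round 6 (k=30): L=37 R=221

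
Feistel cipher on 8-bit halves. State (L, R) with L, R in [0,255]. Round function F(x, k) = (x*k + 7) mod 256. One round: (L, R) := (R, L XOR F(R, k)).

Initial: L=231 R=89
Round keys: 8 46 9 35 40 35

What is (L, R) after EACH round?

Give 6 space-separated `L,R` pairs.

Round 1 (k=8): L=89 R=40
Round 2 (k=46): L=40 R=110
Round 3 (k=9): L=110 R=205
Round 4 (k=35): L=205 R=96
Round 5 (k=40): L=96 R=202
Round 6 (k=35): L=202 R=197

Answer: 89,40 40,110 110,205 205,96 96,202 202,197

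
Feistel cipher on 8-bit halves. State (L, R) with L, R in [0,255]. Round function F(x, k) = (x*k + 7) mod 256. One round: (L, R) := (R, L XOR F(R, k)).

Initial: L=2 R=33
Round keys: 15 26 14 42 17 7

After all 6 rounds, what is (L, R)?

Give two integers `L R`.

Round 1 (k=15): L=33 R=244
Round 2 (k=26): L=244 R=238
Round 3 (k=14): L=238 R=255
Round 4 (k=42): L=255 R=51
Round 5 (k=17): L=51 R=149
Round 6 (k=7): L=149 R=41

Answer: 149 41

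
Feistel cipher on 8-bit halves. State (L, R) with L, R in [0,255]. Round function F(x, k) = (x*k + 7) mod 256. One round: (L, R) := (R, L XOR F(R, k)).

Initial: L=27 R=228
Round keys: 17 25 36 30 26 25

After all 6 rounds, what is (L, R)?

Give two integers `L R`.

Round 1 (k=17): L=228 R=48
Round 2 (k=25): L=48 R=83
Round 3 (k=36): L=83 R=131
Round 4 (k=30): L=131 R=50
Round 5 (k=26): L=50 R=152
Round 6 (k=25): L=152 R=237

Answer: 152 237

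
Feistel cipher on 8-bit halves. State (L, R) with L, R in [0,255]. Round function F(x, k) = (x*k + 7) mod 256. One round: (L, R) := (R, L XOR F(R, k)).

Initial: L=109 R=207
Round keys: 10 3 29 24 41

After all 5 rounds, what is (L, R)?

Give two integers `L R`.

Answer: 247 217

Derivation:
Round 1 (k=10): L=207 R=112
Round 2 (k=3): L=112 R=152
Round 3 (k=29): L=152 R=79
Round 4 (k=24): L=79 R=247
Round 5 (k=41): L=247 R=217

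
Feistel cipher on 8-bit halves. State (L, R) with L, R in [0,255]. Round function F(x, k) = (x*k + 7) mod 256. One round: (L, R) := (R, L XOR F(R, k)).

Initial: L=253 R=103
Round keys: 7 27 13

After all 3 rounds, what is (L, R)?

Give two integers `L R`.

Round 1 (k=7): L=103 R=37
Round 2 (k=27): L=37 R=137
Round 3 (k=13): L=137 R=217

Answer: 137 217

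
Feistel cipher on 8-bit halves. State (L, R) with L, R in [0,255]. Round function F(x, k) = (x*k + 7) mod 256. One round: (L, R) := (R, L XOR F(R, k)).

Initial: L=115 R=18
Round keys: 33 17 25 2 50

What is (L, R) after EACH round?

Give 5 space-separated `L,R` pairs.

Answer: 18,42 42,195 195,56 56,180 180,23

Derivation:
Round 1 (k=33): L=18 R=42
Round 2 (k=17): L=42 R=195
Round 3 (k=25): L=195 R=56
Round 4 (k=2): L=56 R=180
Round 5 (k=50): L=180 R=23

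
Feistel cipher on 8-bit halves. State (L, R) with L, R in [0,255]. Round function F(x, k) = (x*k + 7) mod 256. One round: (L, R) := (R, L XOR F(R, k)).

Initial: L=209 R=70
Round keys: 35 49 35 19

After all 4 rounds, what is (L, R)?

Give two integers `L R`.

Round 1 (k=35): L=70 R=72
Round 2 (k=49): L=72 R=137
Round 3 (k=35): L=137 R=138
Round 4 (k=19): L=138 R=204

Answer: 138 204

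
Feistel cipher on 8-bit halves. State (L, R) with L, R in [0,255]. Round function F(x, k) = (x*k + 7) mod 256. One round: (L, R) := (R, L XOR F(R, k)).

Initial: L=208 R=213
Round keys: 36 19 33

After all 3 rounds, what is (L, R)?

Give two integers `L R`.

Answer: 237 191

Derivation:
Round 1 (k=36): L=213 R=43
Round 2 (k=19): L=43 R=237
Round 3 (k=33): L=237 R=191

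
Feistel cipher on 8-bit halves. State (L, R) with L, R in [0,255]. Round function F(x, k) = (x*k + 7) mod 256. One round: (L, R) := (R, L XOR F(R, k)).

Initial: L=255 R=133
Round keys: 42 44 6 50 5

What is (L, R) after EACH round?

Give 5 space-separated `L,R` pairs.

Answer: 133,38 38,10 10,101 101,203 203,155

Derivation:
Round 1 (k=42): L=133 R=38
Round 2 (k=44): L=38 R=10
Round 3 (k=6): L=10 R=101
Round 4 (k=50): L=101 R=203
Round 5 (k=5): L=203 R=155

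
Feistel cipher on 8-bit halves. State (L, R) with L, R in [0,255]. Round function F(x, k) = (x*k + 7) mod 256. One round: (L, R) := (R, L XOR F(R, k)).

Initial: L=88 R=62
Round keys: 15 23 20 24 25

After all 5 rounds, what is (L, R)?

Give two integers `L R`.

Answer: 135 128

Derivation:
Round 1 (k=15): L=62 R=241
Round 2 (k=23): L=241 R=144
Round 3 (k=20): L=144 R=182
Round 4 (k=24): L=182 R=135
Round 5 (k=25): L=135 R=128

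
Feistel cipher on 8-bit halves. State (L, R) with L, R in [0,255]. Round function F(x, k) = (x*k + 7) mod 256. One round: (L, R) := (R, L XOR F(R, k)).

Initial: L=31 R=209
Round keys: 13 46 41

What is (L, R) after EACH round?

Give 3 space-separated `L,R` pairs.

Round 1 (k=13): L=209 R=187
Round 2 (k=46): L=187 R=112
Round 3 (k=41): L=112 R=76

Answer: 209,187 187,112 112,76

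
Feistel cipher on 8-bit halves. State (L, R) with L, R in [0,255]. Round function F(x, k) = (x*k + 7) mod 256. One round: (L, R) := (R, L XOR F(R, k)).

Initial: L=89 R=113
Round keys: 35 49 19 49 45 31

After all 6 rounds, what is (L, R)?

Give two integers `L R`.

Round 1 (k=35): L=113 R=35
Round 2 (k=49): L=35 R=203
Round 3 (k=19): L=203 R=59
Round 4 (k=49): L=59 R=153
Round 5 (k=45): L=153 R=215
Round 6 (k=31): L=215 R=137

Answer: 215 137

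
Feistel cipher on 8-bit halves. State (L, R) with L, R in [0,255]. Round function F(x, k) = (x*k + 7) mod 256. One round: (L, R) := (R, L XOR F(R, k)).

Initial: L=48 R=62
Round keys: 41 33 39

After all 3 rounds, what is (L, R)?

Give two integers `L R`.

Round 1 (k=41): L=62 R=197
Round 2 (k=33): L=197 R=82
Round 3 (k=39): L=82 R=64

Answer: 82 64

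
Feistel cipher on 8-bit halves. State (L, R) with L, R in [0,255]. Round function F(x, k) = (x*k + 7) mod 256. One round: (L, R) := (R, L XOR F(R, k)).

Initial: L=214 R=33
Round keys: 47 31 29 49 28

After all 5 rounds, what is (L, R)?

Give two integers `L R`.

Round 1 (k=47): L=33 R=192
Round 2 (k=31): L=192 R=102
Round 3 (k=29): L=102 R=85
Round 4 (k=49): L=85 R=42
Round 5 (k=28): L=42 R=202

Answer: 42 202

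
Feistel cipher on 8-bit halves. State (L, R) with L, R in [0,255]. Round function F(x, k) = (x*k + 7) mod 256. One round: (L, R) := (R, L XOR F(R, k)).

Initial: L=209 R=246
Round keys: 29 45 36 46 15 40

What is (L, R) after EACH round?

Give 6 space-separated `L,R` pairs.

Answer: 246,52 52,221 221,47 47,164 164,140 140,67

Derivation:
Round 1 (k=29): L=246 R=52
Round 2 (k=45): L=52 R=221
Round 3 (k=36): L=221 R=47
Round 4 (k=46): L=47 R=164
Round 5 (k=15): L=164 R=140
Round 6 (k=40): L=140 R=67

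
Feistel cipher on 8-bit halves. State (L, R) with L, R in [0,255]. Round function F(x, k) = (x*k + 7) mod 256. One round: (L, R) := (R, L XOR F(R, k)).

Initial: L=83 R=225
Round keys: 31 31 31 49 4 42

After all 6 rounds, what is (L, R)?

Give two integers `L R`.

Round 1 (k=31): L=225 R=21
Round 2 (k=31): L=21 R=115
Round 3 (k=31): L=115 R=225
Round 4 (k=49): L=225 R=107
Round 5 (k=4): L=107 R=82
Round 6 (k=42): L=82 R=16

Answer: 82 16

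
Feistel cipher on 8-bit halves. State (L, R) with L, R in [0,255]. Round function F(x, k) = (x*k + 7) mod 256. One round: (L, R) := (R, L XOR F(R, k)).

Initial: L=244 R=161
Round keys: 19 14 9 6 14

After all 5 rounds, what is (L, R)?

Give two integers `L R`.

Round 1 (k=19): L=161 R=14
Round 2 (k=14): L=14 R=106
Round 3 (k=9): L=106 R=207
Round 4 (k=6): L=207 R=139
Round 5 (k=14): L=139 R=110

Answer: 139 110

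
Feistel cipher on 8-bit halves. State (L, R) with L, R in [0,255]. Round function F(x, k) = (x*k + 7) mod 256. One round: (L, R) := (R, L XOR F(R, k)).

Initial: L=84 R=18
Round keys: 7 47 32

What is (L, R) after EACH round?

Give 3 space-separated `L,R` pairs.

Answer: 18,209 209,116 116,86

Derivation:
Round 1 (k=7): L=18 R=209
Round 2 (k=47): L=209 R=116
Round 3 (k=32): L=116 R=86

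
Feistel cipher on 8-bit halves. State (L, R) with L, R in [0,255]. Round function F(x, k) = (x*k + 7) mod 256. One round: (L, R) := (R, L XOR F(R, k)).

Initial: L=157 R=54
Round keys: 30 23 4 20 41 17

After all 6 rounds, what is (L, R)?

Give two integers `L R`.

Round 1 (k=30): L=54 R=198
Round 2 (k=23): L=198 R=231
Round 3 (k=4): L=231 R=101
Round 4 (k=20): L=101 R=12
Round 5 (k=41): L=12 R=150
Round 6 (k=17): L=150 R=241

Answer: 150 241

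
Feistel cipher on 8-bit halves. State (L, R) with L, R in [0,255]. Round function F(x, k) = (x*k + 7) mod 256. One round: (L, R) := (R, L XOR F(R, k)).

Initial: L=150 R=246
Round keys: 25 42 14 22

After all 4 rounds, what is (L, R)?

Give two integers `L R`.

Answer: 170 32

Derivation:
Round 1 (k=25): L=246 R=155
Round 2 (k=42): L=155 R=131
Round 3 (k=14): L=131 R=170
Round 4 (k=22): L=170 R=32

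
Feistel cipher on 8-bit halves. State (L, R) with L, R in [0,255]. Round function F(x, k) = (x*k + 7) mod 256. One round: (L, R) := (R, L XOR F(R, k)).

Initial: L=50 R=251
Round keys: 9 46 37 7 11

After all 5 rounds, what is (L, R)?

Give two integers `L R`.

Answer: 56 132

Derivation:
Round 1 (k=9): L=251 R=232
Round 2 (k=46): L=232 R=76
Round 3 (k=37): L=76 R=235
Round 4 (k=7): L=235 R=56
Round 5 (k=11): L=56 R=132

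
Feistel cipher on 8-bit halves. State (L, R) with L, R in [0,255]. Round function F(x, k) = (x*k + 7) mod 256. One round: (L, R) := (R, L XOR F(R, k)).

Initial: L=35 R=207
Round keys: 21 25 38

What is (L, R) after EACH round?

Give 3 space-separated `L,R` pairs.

Answer: 207,33 33,143 143,96

Derivation:
Round 1 (k=21): L=207 R=33
Round 2 (k=25): L=33 R=143
Round 3 (k=38): L=143 R=96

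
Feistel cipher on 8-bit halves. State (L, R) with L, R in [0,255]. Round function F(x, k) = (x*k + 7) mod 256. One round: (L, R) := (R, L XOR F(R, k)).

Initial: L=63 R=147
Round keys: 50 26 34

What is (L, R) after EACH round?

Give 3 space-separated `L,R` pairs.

Round 1 (k=50): L=147 R=130
Round 2 (k=26): L=130 R=168
Round 3 (k=34): L=168 R=213

Answer: 147,130 130,168 168,213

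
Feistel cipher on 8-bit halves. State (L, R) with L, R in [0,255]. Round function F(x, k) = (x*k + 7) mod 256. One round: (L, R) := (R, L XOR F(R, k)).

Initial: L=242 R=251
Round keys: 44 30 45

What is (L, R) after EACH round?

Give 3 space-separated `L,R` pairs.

Answer: 251,217 217,142 142,36

Derivation:
Round 1 (k=44): L=251 R=217
Round 2 (k=30): L=217 R=142
Round 3 (k=45): L=142 R=36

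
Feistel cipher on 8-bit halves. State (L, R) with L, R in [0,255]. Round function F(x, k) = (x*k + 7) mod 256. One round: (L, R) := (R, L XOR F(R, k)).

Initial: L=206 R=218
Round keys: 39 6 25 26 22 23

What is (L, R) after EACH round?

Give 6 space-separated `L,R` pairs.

Answer: 218,243 243,99 99,65 65,194 194,242 242,7

Derivation:
Round 1 (k=39): L=218 R=243
Round 2 (k=6): L=243 R=99
Round 3 (k=25): L=99 R=65
Round 4 (k=26): L=65 R=194
Round 5 (k=22): L=194 R=242
Round 6 (k=23): L=242 R=7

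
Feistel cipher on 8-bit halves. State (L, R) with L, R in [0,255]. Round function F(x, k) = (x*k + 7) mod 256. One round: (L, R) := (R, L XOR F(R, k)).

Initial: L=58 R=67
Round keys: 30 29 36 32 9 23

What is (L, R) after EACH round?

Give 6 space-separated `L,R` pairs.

Answer: 67,219 219,149 149,32 32,146 146,9 9,68

Derivation:
Round 1 (k=30): L=67 R=219
Round 2 (k=29): L=219 R=149
Round 3 (k=36): L=149 R=32
Round 4 (k=32): L=32 R=146
Round 5 (k=9): L=146 R=9
Round 6 (k=23): L=9 R=68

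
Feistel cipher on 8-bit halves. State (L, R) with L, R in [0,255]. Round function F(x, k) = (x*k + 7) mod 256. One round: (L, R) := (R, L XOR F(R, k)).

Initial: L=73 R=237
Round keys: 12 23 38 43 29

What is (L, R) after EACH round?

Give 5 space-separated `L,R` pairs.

Answer: 237,106 106,96 96,45 45,246 246,200

Derivation:
Round 1 (k=12): L=237 R=106
Round 2 (k=23): L=106 R=96
Round 3 (k=38): L=96 R=45
Round 4 (k=43): L=45 R=246
Round 5 (k=29): L=246 R=200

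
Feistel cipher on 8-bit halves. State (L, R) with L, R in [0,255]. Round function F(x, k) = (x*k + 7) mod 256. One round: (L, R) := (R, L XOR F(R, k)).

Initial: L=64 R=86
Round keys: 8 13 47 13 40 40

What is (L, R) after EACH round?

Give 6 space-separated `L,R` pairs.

Round 1 (k=8): L=86 R=247
Round 2 (k=13): L=247 R=196
Round 3 (k=47): L=196 R=244
Round 4 (k=13): L=244 R=175
Round 5 (k=40): L=175 R=171
Round 6 (k=40): L=171 R=16

Answer: 86,247 247,196 196,244 244,175 175,171 171,16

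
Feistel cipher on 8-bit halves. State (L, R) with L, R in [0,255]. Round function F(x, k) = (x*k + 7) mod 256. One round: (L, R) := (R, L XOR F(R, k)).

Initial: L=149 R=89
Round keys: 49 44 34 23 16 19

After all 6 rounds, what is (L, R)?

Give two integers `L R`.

Round 1 (k=49): L=89 R=133
Round 2 (k=44): L=133 R=186
Round 3 (k=34): L=186 R=62
Round 4 (k=23): L=62 R=35
Round 5 (k=16): L=35 R=9
Round 6 (k=19): L=9 R=145

Answer: 9 145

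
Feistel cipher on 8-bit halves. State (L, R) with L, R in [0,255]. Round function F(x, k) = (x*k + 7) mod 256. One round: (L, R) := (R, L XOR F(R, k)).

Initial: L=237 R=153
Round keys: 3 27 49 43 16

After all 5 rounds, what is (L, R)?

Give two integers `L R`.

Round 1 (k=3): L=153 R=63
Round 2 (k=27): L=63 R=53
Round 3 (k=49): L=53 R=19
Round 4 (k=43): L=19 R=13
Round 5 (k=16): L=13 R=196

Answer: 13 196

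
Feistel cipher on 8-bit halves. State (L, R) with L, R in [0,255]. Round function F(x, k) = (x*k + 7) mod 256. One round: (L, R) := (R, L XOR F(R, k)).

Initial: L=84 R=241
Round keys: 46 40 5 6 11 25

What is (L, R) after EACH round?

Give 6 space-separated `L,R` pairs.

Answer: 241,1 1,222 222,92 92,241 241,62 62,228

Derivation:
Round 1 (k=46): L=241 R=1
Round 2 (k=40): L=1 R=222
Round 3 (k=5): L=222 R=92
Round 4 (k=6): L=92 R=241
Round 5 (k=11): L=241 R=62
Round 6 (k=25): L=62 R=228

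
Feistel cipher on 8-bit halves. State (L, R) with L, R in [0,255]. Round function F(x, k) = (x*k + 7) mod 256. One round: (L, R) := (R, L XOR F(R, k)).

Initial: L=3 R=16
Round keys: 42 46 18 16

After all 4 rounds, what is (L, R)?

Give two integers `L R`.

Answer: 113 120

Derivation:
Round 1 (k=42): L=16 R=164
Round 2 (k=46): L=164 R=111
Round 3 (k=18): L=111 R=113
Round 4 (k=16): L=113 R=120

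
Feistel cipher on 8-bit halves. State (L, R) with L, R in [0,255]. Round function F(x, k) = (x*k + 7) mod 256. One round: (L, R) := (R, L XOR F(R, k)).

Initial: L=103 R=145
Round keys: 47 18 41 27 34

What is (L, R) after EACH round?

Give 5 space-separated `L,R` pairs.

Answer: 145,193 193,8 8,142 142,9 9,183

Derivation:
Round 1 (k=47): L=145 R=193
Round 2 (k=18): L=193 R=8
Round 3 (k=41): L=8 R=142
Round 4 (k=27): L=142 R=9
Round 5 (k=34): L=9 R=183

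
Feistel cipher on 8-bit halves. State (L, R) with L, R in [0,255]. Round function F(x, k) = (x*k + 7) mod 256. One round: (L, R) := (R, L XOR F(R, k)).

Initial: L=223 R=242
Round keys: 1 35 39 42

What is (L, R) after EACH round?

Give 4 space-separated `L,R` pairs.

Answer: 242,38 38,203 203,210 210,176

Derivation:
Round 1 (k=1): L=242 R=38
Round 2 (k=35): L=38 R=203
Round 3 (k=39): L=203 R=210
Round 4 (k=42): L=210 R=176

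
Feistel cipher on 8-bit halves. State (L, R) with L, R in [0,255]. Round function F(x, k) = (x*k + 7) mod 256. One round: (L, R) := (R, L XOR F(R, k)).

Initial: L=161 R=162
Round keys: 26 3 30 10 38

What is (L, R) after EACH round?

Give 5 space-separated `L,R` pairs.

Round 1 (k=26): L=162 R=218
Round 2 (k=3): L=218 R=55
Round 3 (k=30): L=55 R=163
Round 4 (k=10): L=163 R=82
Round 5 (k=38): L=82 R=144

Answer: 162,218 218,55 55,163 163,82 82,144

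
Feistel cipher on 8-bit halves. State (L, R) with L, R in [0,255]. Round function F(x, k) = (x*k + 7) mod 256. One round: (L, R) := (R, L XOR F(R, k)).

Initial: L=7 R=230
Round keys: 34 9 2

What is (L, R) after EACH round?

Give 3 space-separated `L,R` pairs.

Answer: 230,148 148,221 221,85

Derivation:
Round 1 (k=34): L=230 R=148
Round 2 (k=9): L=148 R=221
Round 3 (k=2): L=221 R=85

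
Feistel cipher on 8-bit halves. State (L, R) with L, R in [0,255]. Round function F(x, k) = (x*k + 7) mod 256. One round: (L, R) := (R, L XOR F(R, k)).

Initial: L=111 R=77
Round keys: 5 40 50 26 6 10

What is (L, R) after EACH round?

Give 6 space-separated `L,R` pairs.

Answer: 77,231 231,82 82,236 236,173 173,249 249,108

Derivation:
Round 1 (k=5): L=77 R=231
Round 2 (k=40): L=231 R=82
Round 3 (k=50): L=82 R=236
Round 4 (k=26): L=236 R=173
Round 5 (k=6): L=173 R=249
Round 6 (k=10): L=249 R=108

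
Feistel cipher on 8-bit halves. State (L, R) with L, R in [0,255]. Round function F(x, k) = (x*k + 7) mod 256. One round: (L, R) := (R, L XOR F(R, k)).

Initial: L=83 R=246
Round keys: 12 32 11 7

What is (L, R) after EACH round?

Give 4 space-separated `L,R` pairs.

Answer: 246,220 220,113 113,62 62,200

Derivation:
Round 1 (k=12): L=246 R=220
Round 2 (k=32): L=220 R=113
Round 3 (k=11): L=113 R=62
Round 4 (k=7): L=62 R=200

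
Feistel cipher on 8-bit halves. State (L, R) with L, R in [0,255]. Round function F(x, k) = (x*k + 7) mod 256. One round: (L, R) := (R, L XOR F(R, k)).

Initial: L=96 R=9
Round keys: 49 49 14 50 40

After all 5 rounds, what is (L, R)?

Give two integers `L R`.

Round 1 (k=49): L=9 R=160
Round 2 (k=49): L=160 R=174
Round 3 (k=14): L=174 R=43
Round 4 (k=50): L=43 R=195
Round 5 (k=40): L=195 R=84

Answer: 195 84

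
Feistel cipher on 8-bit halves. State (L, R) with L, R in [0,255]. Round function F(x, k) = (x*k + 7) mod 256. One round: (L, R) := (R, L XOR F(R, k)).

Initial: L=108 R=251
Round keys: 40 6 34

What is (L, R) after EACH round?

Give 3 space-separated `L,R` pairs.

Answer: 251,83 83,2 2,24

Derivation:
Round 1 (k=40): L=251 R=83
Round 2 (k=6): L=83 R=2
Round 3 (k=34): L=2 R=24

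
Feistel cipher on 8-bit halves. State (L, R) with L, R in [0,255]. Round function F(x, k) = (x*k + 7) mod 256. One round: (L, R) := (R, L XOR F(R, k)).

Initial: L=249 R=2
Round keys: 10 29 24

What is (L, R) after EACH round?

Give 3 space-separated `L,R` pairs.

Round 1 (k=10): L=2 R=226
Round 2 (k=29): L=226 R=163
Round 3 (k=24): L=163 R=173

Answer: 2,226 226,163 163,173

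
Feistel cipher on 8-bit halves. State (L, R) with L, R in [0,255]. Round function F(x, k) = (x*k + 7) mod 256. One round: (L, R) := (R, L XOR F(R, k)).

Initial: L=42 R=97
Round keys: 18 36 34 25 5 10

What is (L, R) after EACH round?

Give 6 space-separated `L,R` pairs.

Answer: 97,243 243,82 82,24 24,13 13,80 80,42

Derivation:
Round 1 (k=18): L=97 R=243
Round 2 (k=36): L=243 R=82
Round 3 (k=34): L=82 R=24
Round 4 (k=25): L=24 R=13
Round 5 (k=5): L=13 R=80
Round 6 (k=10): L=80 R=42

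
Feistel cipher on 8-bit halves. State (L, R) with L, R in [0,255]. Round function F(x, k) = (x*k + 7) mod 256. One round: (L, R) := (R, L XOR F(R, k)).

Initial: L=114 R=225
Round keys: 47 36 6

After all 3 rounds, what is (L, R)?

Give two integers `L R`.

Answer: 246 239

Derivation:
Round 1 (k=47): L=225 R=36
Round 2 (k=36): L=36 R=246
Round 3 (k=6): L=246 R=239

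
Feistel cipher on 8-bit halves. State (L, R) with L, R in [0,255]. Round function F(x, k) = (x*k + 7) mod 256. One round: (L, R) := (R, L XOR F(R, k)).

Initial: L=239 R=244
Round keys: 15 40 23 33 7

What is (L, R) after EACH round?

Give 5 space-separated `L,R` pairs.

Answer: 244,188 188,147 147,128 128,20 20,19

Derivation:
Round 1 (k=15): L=244 R=188
Round 2 (k=40): L=188 R=147
Round 3 (k=23): L=147 R=128
Round 4 (k=33): L=128 R=20
Round 5 (k=7): L=20 R=19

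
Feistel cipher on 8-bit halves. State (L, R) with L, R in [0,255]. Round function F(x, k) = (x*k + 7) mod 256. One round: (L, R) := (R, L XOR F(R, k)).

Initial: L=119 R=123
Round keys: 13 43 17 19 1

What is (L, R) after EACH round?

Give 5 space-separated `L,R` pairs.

Answer: 123,49 49,57 57,225 225,131 131,107

Derivation:
Round 1 (k=13): L=123 R=49
Round 2 (k=43): L=49 R=57
Round 3 (k=17): L=57 R=225
Round 4 (k=19): L=225 R=131
Round 5 (k=1): L=131 R=107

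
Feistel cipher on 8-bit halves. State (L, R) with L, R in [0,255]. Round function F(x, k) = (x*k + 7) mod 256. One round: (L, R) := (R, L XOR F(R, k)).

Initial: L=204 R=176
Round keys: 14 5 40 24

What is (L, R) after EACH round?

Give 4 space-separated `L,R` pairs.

Round 1 (k=14): L=176 R=107
Round 2 (k=5): L=107 R=174
Round 3 (k=40): L=174 R=92
Round 4 (k=24): L=92 R=9

Answer: 176,107 107,174 174,92 92,9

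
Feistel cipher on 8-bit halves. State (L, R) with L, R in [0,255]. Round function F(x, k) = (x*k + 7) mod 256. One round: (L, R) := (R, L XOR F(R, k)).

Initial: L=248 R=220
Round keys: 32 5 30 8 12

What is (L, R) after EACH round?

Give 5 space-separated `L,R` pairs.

Answer: 220,127 127,94 94,116 116,249 249,199

Derivation:
Round 1 (k=32): L=220 R=127
Round 2 (k=5): L=127 R=94
Round 3 (k=30): L=94 R=116
Round 4 (k=8): L=116 R=249
Round 5 (k=12): L=249 R=199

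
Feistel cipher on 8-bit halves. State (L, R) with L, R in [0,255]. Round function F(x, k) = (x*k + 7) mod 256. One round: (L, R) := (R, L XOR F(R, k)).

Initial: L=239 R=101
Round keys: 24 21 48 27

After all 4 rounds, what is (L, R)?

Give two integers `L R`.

Round 1 (k=24): L=101 R=144
Round 2 (k=21): L=144 R=178
Round 3 (k=48): L=178 R=247
Round 4 (k=27): L=247 R=166

Answer: 247 166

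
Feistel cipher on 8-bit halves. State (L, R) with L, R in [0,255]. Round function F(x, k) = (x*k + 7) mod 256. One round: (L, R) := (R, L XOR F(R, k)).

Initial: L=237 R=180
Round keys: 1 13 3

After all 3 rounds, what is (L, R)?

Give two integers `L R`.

Round 1 (k=1): L=180 R=86
Round 2 (k=13): L=86 R=209
Round 3 (k=3): L=209 R=44

Answer: 209 44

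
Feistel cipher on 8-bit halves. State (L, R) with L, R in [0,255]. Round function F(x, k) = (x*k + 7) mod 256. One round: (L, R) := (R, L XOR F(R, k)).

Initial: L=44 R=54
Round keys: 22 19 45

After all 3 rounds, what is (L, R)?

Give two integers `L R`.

Round 1 (k=22): L=54 R=135
Round 2 (k=19): L=135 R=58
Round 3 (k=45): L=58 R=190

Answer: 58 190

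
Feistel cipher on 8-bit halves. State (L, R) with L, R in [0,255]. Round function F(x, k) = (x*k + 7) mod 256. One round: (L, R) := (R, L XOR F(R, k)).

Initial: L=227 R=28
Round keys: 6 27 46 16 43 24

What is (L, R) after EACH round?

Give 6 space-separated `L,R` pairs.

Round 1 (k=6): L=28 R=76
Round 2 (k=27): L=76 R=23
Round 3 (k=46): L=23 R=101
Round 4 (k=16): L=101 R=64
Round 5 (k=43): L=64 R=162
Round 6 (k=24): L=162 R=119

Answer: 28,76 76,23 23,101 101,64 64,162 162,119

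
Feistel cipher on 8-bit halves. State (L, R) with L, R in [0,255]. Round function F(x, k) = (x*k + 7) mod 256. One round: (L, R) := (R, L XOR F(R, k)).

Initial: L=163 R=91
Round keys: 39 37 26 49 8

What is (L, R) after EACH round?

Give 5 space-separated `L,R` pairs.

Answer: 91,71 71,17 17,134 134,188 188,97

Derivation:
Round 1 (k=39): L=91 R=71
Round 2 (k=37): L=71 R=17
Round 3 (k=26): L=17 R=134
Round 4 (k=49): L=134 R=188
Round 5 (k=8): L=188 R=97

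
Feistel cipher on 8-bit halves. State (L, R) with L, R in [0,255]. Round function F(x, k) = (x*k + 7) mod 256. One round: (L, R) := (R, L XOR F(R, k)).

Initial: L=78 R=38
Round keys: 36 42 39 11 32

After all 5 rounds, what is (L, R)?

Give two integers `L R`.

Round 1 (k=36): L=38 R=17
Round 2 (k=42): L=17 R=247
Round 3 (k=39): L=247 R=185
Round 4 (k=11): L=185 R=13
Round 5 (k=32): L=13 R=30

Answer: 13 30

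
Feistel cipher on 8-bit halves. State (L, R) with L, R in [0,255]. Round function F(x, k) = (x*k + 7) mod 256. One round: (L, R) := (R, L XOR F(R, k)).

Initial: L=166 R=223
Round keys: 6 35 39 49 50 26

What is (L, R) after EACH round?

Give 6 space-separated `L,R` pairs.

Answer: 223,231 231,67 67,219 219,177 177,66 66,10

Derivation:
Round 1 (k=6): L=223 R=231
Round 2 (k=35): L=231 R=67
Round 3 (k=39): L=67 R=219
Round 4 (k=49): L=219 R=177
Round 5 (k=50): L=177 R=66
Round 6 (k=26): L=66 R=10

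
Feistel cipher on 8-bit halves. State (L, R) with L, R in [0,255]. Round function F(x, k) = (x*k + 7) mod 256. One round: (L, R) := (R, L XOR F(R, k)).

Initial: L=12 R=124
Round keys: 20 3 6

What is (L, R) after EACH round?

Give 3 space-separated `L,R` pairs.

Answer: 124,187 187,68 68,36

Derivation:
Round 1 (k=20): L=124 R=187
Round 2 (k=3): L=187 R=68
Round 3 (k=6): L=68 R=36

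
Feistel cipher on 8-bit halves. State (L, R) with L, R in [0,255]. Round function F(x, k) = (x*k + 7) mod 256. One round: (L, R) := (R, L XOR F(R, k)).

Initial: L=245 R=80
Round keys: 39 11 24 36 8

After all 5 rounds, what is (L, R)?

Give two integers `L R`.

Round 1 (k=39): L=80 R=194
Round 2 (k=11): L=194 R=13
Round 3 (k=24): L=13 R=253
Round 4 (k=36): L=253 R=150
Round 5 (k=8): L=150 R=74

Answer: 150 74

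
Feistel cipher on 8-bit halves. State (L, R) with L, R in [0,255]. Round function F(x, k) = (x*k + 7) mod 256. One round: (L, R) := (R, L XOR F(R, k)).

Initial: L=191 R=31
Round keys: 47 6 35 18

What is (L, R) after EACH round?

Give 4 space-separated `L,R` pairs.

Answer: 31,7 7,46 46,86 86,61

Derivation:
Round 1 (k=47): L=31 R=7
Round 2 (k=6): L=7 R=46
Round 3 (k=35): L=46 R=86
Round 4 (k=18): L=86 R=61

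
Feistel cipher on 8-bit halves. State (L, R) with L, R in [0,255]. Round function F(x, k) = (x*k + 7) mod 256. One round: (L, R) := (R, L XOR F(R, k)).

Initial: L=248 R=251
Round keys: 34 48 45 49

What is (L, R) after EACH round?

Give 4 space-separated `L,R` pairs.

Round 1 (k=34): L=251 R=165
Round 2 (k=48): L=165 R=12
Round 3 (k=45): L=12 R=134
Round 4 (k=49): L=134 R=161

Answer: 251,165 165,12 12,134 134,161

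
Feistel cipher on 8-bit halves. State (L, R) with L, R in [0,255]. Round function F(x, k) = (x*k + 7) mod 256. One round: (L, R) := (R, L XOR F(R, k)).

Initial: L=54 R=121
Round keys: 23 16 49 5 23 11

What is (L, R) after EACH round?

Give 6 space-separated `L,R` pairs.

Round 1 (k=23): L=121 R=208
Round 2 (k=16): L=208 R=126
Round 3 (k=49): L=126 R=245
Round 4 (k=5): L=245 R=174
Round 5 (k=23): L=174 R=92
Round 6 (k=11): L=92 R=85

Answer: 121,208 208,126 126,245 245,174 174,92 92,85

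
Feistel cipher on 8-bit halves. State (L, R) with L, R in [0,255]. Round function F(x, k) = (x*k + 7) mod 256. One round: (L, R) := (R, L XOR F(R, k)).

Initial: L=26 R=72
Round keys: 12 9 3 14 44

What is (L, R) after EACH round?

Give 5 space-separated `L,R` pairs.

Round 1 (k=12): L=72 R=125
Round 2 (k=9): L=125 R=36
Round 3 (k=3): L=36 R=14
Round 4 (k=14): L=14 R=239
Round 5 (k=44): L=239 R=21

Answer: 72,125 125,36 36,14 14,239 239,21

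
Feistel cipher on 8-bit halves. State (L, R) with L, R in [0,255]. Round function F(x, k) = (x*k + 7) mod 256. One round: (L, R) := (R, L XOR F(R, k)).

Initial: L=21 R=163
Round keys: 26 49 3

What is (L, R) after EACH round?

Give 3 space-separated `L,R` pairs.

Round 1 (k=26): L=163 R=128
Round 2 (k=49): L=128 R=36
Round 3 (k=3): L=36 R=243

Answer: 163,128 128,36 36,243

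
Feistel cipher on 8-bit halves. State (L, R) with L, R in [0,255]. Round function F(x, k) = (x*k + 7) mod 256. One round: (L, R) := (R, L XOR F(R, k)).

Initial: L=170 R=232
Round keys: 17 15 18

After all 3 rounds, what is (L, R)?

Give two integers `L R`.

Answer: 122 94

Derivation:
Round 1 (k=17): L=232 R=197
Round 2 (k=15): L=197 R=122
Round 3 (k=18): L=122 R=94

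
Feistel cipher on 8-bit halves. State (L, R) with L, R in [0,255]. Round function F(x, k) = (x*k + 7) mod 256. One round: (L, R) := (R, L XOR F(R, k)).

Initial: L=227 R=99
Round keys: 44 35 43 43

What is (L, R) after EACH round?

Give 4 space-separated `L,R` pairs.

Round 1 (k=44): L=99 R=232
Round 2 (k=35): L=232 R=220
Round 3 (k=43): L=220 R=19
Round 4 (k=43): L=19 R=228

Answer: 99,232 232,220 220,19 19,228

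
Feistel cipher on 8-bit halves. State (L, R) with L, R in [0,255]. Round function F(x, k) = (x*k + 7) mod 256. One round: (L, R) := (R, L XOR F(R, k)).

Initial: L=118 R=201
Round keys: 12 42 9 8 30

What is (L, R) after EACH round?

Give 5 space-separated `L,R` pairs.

Round 1 (k=12): L=201 R=5
Round 2 (k=42): L=5 R=16
Round 3 (k=9): L=16 R=146
Round 4 (k=8): L=146 R=135
Round 5 (k=30): L=135 R=75

Answer: 201,5 5,16 16,146 146,135 135,75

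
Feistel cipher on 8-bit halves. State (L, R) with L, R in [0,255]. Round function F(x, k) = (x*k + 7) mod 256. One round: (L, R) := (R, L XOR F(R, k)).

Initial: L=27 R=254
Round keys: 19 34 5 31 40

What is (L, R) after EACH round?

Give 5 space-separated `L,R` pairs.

Round 1 (k=19): L=254 R=250
Round 2 (k=34): L=250 R=197
Round 3 (k=5): L=197 R=26
Round 4 (k=31): L=26 R=232
Round 5 (k=40): L=232 R=93

Answer: 254,250 250,197 197,26 26,232 232,93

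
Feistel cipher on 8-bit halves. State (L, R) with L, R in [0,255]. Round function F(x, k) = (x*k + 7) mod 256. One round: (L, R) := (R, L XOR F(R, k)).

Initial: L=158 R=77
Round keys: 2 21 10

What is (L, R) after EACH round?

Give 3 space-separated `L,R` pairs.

Round 1 (k=2): L=77 R=63
Round 2 (k=21): L=63 R=127
Round 3 (k=10): L=127 R=194

Answer: 77,63 63,127 127,194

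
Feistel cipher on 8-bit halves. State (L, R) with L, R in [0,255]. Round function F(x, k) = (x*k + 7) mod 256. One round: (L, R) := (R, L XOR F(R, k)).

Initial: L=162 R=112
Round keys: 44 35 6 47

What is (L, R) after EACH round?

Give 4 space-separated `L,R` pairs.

Round 1 (k=44): L=112 R=229
Round 2 (k=35): L=229 R=38
Round 3 (k=6): L=38 R=14
Round 4 (k=47): L=14 R=191

Answer: 112,229 229,38 38,14 14,191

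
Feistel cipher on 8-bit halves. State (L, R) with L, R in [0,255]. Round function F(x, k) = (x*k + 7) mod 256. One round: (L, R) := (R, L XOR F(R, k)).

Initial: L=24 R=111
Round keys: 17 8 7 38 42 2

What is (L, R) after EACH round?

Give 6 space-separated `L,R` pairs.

Round 1 (k=17): L=111 R=126
Round 2 (k=8): L=126 R=152
Round 3 (k=7): L=152 R=81
Round 4 (k=38): L=81 R=149
Round 5 (k=42): L=149 R=40
Round 6 (k=2): L=40 R=194

Answer: 111,126 126,152 152,81 81,149 149,40 40,194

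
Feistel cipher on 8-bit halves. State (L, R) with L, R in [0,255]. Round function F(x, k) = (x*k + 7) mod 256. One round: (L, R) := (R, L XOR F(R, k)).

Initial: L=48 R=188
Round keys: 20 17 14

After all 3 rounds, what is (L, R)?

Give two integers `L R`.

Round 1 (k=20): L=188 R=135
Round 2 (k=17): L=135 R=66
Round 3 (k=14): L=66 R=36

Answer: 66 36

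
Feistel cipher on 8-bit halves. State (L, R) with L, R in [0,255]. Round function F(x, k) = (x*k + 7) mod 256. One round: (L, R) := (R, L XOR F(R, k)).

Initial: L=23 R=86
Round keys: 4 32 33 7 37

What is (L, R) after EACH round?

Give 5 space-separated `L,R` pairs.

Round 1 (k=4): L=86 R=72
Round 2 (k=32): L=72 R=81
Round 3 (k=33): L=81 R=48
Round 4 (k=7): L=48 R=6
Round 5 (k=37): L=6 R=213

Answer: 86,72 72,81 81,48 48,6 6,213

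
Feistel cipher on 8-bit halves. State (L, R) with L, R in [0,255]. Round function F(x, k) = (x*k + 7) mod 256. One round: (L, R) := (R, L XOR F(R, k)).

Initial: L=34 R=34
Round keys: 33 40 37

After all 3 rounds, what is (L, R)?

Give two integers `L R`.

Round 1 (k=33): L=34 R=75
Round 2 (k=40): L=75 R=157
Round 3 (k=37): L=157 R=243

Answer: 157 243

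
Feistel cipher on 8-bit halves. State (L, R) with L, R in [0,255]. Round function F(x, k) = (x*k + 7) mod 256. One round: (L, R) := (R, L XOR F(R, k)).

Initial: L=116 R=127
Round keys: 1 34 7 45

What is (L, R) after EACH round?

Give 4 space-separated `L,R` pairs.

Round 1 (k=1): L=127 R=242
Round 2 (k=34): L=242 R=84
Round 3 (k=7): L=84 R=161
Round 4 (k=45): L=161 R=0

Answer: 127,242 242,84 84,161 161,0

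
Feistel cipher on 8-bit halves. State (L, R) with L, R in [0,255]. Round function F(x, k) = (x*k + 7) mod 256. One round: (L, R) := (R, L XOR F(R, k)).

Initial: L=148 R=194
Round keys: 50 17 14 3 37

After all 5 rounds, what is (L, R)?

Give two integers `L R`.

Round 1 (k=50): L=194 R=127
Round 2 (k=17): L=127 R=180
Round 3 (k=14): L=180 R=160
Round 4 (k=3): L=160 R=83
Round 5 (k=37): L=83 R=166

Answer: 83 166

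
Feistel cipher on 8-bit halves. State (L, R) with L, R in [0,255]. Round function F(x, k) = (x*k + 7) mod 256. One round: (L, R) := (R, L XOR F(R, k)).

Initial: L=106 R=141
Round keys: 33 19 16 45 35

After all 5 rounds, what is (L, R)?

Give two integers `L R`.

Answer: 96 190

Derivation:
Round 1 (k=33): L=141 R=94
Round 2 (k=19): L=94 R=140
Round 3 (k=16): L=140 R=153
Round 4 (k=45): L=153 R=96
Round 5 (k=35): L=96 R=190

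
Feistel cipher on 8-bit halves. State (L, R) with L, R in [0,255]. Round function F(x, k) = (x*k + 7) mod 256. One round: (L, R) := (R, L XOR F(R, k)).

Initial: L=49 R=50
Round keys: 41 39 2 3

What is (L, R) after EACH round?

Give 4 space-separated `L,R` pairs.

Round 1 (k=41): L=50 R=56
Round 2 (k=39): L=56 R=189
Round 3 (k=2): L=189 R=185
Round 4 (k=3): L=185 R=143

Answer: 50,56 56,189 189,185 185,143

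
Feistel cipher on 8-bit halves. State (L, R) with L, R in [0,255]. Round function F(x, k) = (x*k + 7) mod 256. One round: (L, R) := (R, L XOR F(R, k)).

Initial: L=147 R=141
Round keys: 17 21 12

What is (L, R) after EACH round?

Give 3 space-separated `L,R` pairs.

Round 1 (k=17): L=141 R=247
Round 2 (k=21): L=247 R=199
Round 3 (k=12): L=199 R=172

Answer: 141,247 247,199 199,172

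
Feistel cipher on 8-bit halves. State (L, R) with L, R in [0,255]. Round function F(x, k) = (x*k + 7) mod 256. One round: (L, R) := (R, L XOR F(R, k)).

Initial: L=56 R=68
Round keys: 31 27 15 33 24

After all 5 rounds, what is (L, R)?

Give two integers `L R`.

Answer: 59 247

Derivation:
Round 1 (k=31): L=68 R=123
Round 2 (k=27): L=123 R=68
Round 3 (k=15): L=68 R=120
Round 4 (k=33): L=120 R=59
Round 5 (k=24): L=59 R=247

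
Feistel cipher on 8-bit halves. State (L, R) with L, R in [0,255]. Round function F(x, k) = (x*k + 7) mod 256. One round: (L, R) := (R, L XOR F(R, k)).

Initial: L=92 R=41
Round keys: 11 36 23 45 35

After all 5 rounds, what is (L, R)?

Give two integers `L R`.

Round 1 (k=11): L=41 R=150
Round 2 (k=36): L=150 R=54
Round 3 (k=23): L=54 R=119
Round 4 (k=45): L=119 R=196
Round 5 (k=35): L=196 R=164

Answer: 196 164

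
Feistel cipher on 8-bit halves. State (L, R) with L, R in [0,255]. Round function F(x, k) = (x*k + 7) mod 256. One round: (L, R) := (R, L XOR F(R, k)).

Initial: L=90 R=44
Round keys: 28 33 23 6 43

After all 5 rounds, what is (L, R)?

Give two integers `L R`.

Answer: 203 130

Derivation:
Round 1 (k=28): L=44 R=141
Round 2 (k=33): L=141 R=24
Round 3 (k=23): L=24 R=162
Round 4 (k=6): L=162 R=203
Round 5 (k=43): L=203 R=130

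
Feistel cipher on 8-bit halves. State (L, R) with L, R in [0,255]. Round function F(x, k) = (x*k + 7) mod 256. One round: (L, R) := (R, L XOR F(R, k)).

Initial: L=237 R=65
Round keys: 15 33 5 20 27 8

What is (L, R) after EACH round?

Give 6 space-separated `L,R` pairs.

Answer: 65,59 59,227 227,77 77,232 232,50 50,127

Derivation:
Round 1 (k=15): L=65 R=59
Round 2 (k=33): L=59 R=227
Round 3 (k=5): L=227 R=77
Round 4 (k=20): L=77 R=232
Round 5 (k=27): L=232 R=50
Round 6 (k=8): L=50 R=127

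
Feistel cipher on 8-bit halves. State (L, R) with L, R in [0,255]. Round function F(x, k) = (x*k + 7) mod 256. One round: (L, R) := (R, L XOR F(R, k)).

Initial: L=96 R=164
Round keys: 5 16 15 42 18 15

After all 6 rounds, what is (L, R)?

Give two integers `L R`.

Round 1 (k=5): L=164 R=91
Round 2 (k=16): L=91 R=19
Round 3 (k=15): L=19 R=127
Round 4 (k=42): L=127 R=206
Round 5 (k=18): L=206 R=252
Round 6 (k=15): L=252 R=5

Answer: 252 5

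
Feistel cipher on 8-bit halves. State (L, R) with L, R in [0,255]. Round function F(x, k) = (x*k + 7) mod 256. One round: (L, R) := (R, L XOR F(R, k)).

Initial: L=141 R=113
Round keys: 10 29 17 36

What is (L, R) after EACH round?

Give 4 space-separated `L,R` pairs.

Round 1 (k=10): L=113 R=252
Round 2 (k=29): L=252 R=226
Round 3 (k=17): L=226 R=245
Round 4 (k=36): L=245 R=153

Answer: 113,252 252,226 226,245 245,153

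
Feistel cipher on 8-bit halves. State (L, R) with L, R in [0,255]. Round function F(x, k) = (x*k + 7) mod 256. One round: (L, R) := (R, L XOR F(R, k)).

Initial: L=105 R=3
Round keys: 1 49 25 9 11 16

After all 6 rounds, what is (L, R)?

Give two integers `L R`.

Round 1 (k=1): L=3 R=99
Round 2 (k=49): L=99 R=249
Round 3 (k=25): L=249 R=59
Round 4 (k=9): L=59 R=227
Round 5 (k=11): L=227 R=243
Round 6 (k=16): L=243 R=212

Answer: 243 212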